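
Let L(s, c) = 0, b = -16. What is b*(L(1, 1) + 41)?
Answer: -656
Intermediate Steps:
b*(L(1, 1) + 41) = -16*(0 + 41) = -16*41 = -656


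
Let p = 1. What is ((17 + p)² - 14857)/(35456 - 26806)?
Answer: -14533/8650 ≈ -1.6801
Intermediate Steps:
((17 + p)² - 14857)/(35456 - 26806) = ((17 + 1)² - 14857)/(35456 - 26806) = (18² - 14857)/8650 = (324 - 14857)*(1/8650) = -14533*1/8650 = -14533/8650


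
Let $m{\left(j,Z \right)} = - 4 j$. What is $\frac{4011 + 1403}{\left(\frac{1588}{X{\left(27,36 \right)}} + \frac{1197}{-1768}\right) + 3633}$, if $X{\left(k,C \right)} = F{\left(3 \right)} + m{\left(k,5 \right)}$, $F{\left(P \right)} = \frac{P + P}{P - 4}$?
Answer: $\frac{545601264}{364647187} \approx 1.4962$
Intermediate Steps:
$F{\left(P \right)} = \frac{2 P}{-4 + P}$
$X{\left(k,C \right)} = -6 - 4 k$ ($X{\left(k,C \right)} = 2 \cdot 3 \frac{1}{-4 + 3} - 4 k = 2 \cdot 3 \frac{1}{-1} - 4 k = 2 \cdot 3 \left(-1\right) - 4 k = -6 - 4 k$)
$\frac{4011 + 1403}{\left(\frac{1588}{X{\left(27,36 \right)}} + \frac{1197}{-1768}\right) + 3633} = \frac{4011 + 1403}{\left(\frac{1588}{-6 - 108} + \frac{1197}{-1768}\right) + 3633} = \frac{5414}{\left(\frac{1588}{-6 - 108} + 1197 \left(- \frac{1}{1768}\right)\right) + 3633} = \frac{5414}{\left(\frac{1588}{-114} - \frac{1197}{1768}\right) + 3633} = \frac{5414}{\left(1588 \left(- \frac{1}{114}\right) - \frac{1197}{1768}\right) + 3633} = \frac{5414}{\left(- \frac{794}{57} - \frac{1197}{1768}\right) + 3633} = \frac{5414}{- \frac{1472021}{100776} + 3633} = \frac{5414}{\frac{364647187}{100776}} = 5414 \cdot \frac{100776}{364647187} = \frac{545601264}{364647187}$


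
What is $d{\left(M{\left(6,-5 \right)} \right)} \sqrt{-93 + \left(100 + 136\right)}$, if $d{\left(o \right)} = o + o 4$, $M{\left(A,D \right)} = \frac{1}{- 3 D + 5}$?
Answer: $\frac{\sqrt{143}}{4} \approx 2.9896$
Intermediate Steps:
$M{\left(A,D \right)} = \frac{1}{5 - 3 D}$
$d{\left(o \right)} = 5 o$ ($d{\left(o \right)} = o + 4 o = 5 o$)
$d{\left(M{\left(6,-5 \right)} \right)} \sqrt{-93 + \left(100 + 136\right)} = 5 \left(- \frac{1}{-5 + 3 \left(-5\right)}\right) \sqrt{-93 + \left(100 + 136\right)} = 5 \left(- \frac{1}{-5 - 15}\right) \sqrt{-93 + 236} = 5 \left(- \frac{1}{-20}\right) \sqrt{143} = 5 \left(\left(-1\right) \left(- \frac{1}{20}\right)\right) \sqrt{143} = 5 \cdot \frac{1}{20} \sqrt{143} = \frac{\sqrt{143}}{4}$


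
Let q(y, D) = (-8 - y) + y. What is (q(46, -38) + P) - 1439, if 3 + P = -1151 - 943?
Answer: -3544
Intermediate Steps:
q(y, D) = -8
P = -2097 (P = -3 + (-1151 - 943) = -3 - 2094 = -2097)
(q(46, -38) + P) - 1439 = (-8 - 2097) - 1439 = -2105 - 1439 = -3544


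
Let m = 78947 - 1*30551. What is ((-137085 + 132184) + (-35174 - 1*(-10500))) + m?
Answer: 18821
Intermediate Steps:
m = 48396 (m = 78947 - 30551 = 48396)
((-137085 + 132184) + (-35174 - 1*(-10500))) + m = ((-137085 + 132184) + (-35174 - 1*(-10500))) + 48396 = (-4901 + (-35174 + 10500)) + 48396 = (-4901 - 24674) + 48396 = -29575 + 48396 = 18821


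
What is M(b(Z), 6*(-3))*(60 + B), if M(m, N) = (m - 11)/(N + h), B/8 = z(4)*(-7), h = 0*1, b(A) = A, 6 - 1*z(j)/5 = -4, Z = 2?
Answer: -1370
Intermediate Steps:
z(j) = 50 (z(j) = 30 - 5*(-4) = 30 + 20 = 50)
h = 0
B = -2800 (B = 8*(50*(-7)) = 8*(-350) = -2800)
M(m, N) = (-11 + m)/N (M(m, N) = (m - 11)/(N + 0) = (-11 + m)/N)
M(b(Z), 6*(-3))*(60 + B) = ((-11 + 2)/((6*(-3))))*(60 - 2800) = (-9/(-18))*(-2740) = -1/18*(-9)*(-2740) = (1/2)*(-2740) = -1370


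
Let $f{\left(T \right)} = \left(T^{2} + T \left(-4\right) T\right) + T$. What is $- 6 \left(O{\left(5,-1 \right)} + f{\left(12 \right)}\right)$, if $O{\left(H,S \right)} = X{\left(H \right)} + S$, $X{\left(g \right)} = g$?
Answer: $2496$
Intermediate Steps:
$O{\left(H,S \right)} = H + S$
$f{\left(T \right)} = T - 3 T^{2}$ ($f{\left(T \right)} = \left(T^{2} + - 4 T T\right) + T = \left(T^{2} - 4 T^{2}\right) + T = - 3 T^{2} + T = T - 3 T^{2}$)
$- 6 \left(O{\left(5,-1 \right)} + f{\left(12 \right)}\right) = - 6 \left(\left(5 - 1\right) + 12 \left(1 - 36\right)\right) = - 6 \left(4 + 12 \left(1 - 36\right)\right) = - 6 \left(4 + 12 \left(-35\right)\right) = - 6 \left(4 - 420\right) = \left(-6\right) \left(-416\right) = 2496$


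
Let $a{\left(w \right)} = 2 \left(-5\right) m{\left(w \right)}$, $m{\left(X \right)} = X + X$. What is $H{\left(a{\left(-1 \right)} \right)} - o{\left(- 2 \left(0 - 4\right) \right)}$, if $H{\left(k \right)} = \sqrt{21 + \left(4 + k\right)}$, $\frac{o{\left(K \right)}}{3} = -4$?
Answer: $12 + 3 \sqrt{5} \approx 18.708$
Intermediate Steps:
$m{\left(X \right)} = 2 X$
$o{\left(K \right)} = -12$ ($o{\left(K \right)} = 3 \left(-4\right) = -12$)
$a{\left(w \right)} = - 20 w$ ($a{\left(w \right)} = 2 \left(-5\right) 2 w = - 10 \cdot 2 w = - 20 w$)
$H{\left(k \right)} = \sqrt{25 + k}$
$H{\left(a{\left(-1 \right)} \right)} - o{\left(- 2 \left(0 - 4\right) \right)} = \sqrt{25 - -20} - -12 = \sqrt{25 + 20} + 12 = \sqrt{45} + 12 = 3 \sqrt{5} + 12 = 12 + 3 \sqrt{5}$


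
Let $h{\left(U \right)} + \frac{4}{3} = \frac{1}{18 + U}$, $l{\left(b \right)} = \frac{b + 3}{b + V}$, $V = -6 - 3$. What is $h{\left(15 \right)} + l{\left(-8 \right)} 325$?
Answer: $\frac{52894}{561} \approx 94.285$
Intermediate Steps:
$V = -9$
$l{\left(b \right)} = \frac{3 + b}{-9 + b}$ ($l{\left(b \right)} = \frac{b + 3}{b - 9} = \frac{3 + b}{-9 + b}$)
$h{\left(U \right)} = - \frac{4}{3} + \frac{1}{18 + U}$
$h{\left(15 \right)} + l{\left(-8 \right)} 325 = \frac{-69 - 60}{3 \left(18 + 15\right)} + \frac{3 - 8}{-9 - 8} \cdot 325 = \frac{-69 - 60}{3 \cdot 33} + \frac{1}{-17} \left(-5\right) 325 = \frac{1}{3} \cdot \frac{1}{33} \left(-129\right) + \left(- \frac{1}{17}\right) \left(-5\right) 325 = - \frac{43}{33} + \frac{5}{17} \cdot 325 = - \frac{43}{33} + \frac{1625}{17} = \frac{52894}{561}$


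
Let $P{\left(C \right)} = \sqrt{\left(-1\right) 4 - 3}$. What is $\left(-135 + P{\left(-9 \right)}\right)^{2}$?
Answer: $\left(135 - i \sqrt{7}\right)^{2} \approx 18218.0 - 714.35 i$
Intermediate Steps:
$P{\left(C \right)} = i \sqrt{7}$ ($P{\left(C \right)} = \sqrt{-4 - 3} = \sqrt{-7} = i \sqrt{7}$)
$\left(-135 + P{\left(-9 \right)}\right)^{2} = \left(-135 + i \sqrt{7}\right)^{2}$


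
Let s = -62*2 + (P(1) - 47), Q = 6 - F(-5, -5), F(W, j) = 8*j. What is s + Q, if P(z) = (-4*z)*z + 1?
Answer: -128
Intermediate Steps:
P(z) = 1 - 4*z² (P(z) = -4*z² + 1 = 1 - 4*z²)
Q = 46 (Q = 6 - 8*(-5) = 6 - 1*(-40) = 6 + 40 = 46)
s = -174 (s = -62*2 + ((1 - 4*1²) - 47) = -124 + ((1 - 4*1) - 47) = -124 + ((1 - 4) - 47) = -124 + (-3 - 47) = -124 - 50 = -174)
s + Q = -174 + 46 = -128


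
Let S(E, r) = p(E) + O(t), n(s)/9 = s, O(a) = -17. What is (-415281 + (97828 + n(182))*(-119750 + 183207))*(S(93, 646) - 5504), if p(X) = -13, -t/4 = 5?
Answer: -34927280300654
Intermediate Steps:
t = -20 (t = -4*5 = -20)
n(s) = 9*s
S(E, r) = -30 (S(E, r) = -13 - 17 = -30)
(-415281 + (97828 + n(182))*(-119750 + 183207))*(S(93, 646) - 5504) = (-415281 + (97828 + 9*182)*(-119750 + 183207))*(-30 - 5504) = (-415281 + (97828 + 1638)*63457)*(-5534) = (-415281 + 99466*63457)*(-5534) = (-415281 + 6311813962)*(-5534) = 6311398681*(-5534) = -34927280300654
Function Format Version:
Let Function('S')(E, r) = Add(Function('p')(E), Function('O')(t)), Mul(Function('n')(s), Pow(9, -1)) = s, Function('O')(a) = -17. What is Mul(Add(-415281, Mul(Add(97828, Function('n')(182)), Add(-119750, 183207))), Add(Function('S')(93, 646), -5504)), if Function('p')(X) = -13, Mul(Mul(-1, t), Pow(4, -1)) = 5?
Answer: -34927280300654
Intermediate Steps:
t = -20 (t = Mul(-4, 5) = -20)
Function('n')(s) = Mul(9, s)
Function('S')(E, r) = -30 (Function('S')(E, r) = Add(-13, -17) = -30)
Mul(Add(-415281, Mul(Add(97828, Function('n')(182)), Add(-119750, 183207))), Add(Function('S')(93, 646), -5504)) = Mul(Add(-415281, Mul(Add(97828, Mul(9, 182)), Add(-119750, 183207))), Add(-30, -5504)) = Mul(Add(-415281, Mul(Add(97828, 1638), 63457)), -5534) = Mul(Add(-415281, Mul(99466, 63457)), -5534) = Mul(Add(-415281, 6311813962), -5534) = Mul(6311398681, -5534) = -34927280300654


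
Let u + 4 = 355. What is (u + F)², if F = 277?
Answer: 394384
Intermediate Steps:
u = 351 (u = -4 + 355 = 351)
(u + F)² = (351 + 277)² = 628² = 394384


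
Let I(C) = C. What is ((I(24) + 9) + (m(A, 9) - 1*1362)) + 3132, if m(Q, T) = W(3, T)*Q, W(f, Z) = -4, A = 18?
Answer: 1731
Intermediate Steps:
m(Q, T) = -4*Q
((I(24) + 9) + (m(A, 9) - 1*1362)) + 3132 = ((24 + 9) + (-4*18 - 1*1362)) + 3132 = (33 + (-72 - 1362)) + 3132 = (33 - 1434) + 3132 = -1401 + 3132 = 1731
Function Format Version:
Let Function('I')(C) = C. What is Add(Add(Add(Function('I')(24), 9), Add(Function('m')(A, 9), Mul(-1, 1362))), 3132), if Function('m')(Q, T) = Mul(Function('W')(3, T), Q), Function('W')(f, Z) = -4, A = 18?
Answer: 1731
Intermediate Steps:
Function('m')(Q, T) = Mul(-4, Q)
Add(Add(Add(Function('I')(24), 9), Add(Function('m')(A, 9), Mul(-1, 1362))), 3132) = Add(Add(Add(24, 9), Add(Mul(-4, 18), Mul(-1, 1362))), 3132) = Add(Add(33, Add(-72, -1362)), 3132) = Add(Add(33, -1434), 3132) = Add(-1401, 3132) = 1731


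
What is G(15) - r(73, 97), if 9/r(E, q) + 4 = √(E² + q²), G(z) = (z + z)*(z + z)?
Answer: 6624882/7361 - 9*√14738/14722 ≈ 899.92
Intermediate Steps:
G(z) = 4*z² (G(z) = (2*z)*(2*z) = 4*z²)
r(E, q) = 9/(-4 + √(E² + q²))
G(15) - r(73, 97) = 4*15² - 9/(-4 + √(73² + 97²)) = 4*225 - 9/(-4 + √(5329 + 9409)) = 900 - 9/(-4 + √14738)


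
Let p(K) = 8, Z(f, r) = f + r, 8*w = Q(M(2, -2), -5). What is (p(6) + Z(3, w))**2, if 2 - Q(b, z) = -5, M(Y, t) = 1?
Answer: 9025/64 ≈ 141.02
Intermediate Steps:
Q(b, z) = 7 (Q(b, z) = 2 - 1*(-5) = 2 + 5 = 7)
w = 7/8 (w = (1/8)*7 = 7/8 ≈ 0.87500)
(p(6) + Z(3, w))**2 = (8 + (3 + 7/8))**2 = (8 + 31/8)**2 = (95/8)**2 = 9025/64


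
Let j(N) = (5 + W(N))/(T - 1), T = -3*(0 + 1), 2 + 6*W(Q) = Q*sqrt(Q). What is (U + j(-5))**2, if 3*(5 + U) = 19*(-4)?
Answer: 571411/576 - 105*I*sqrt(5)/8 ≈ 992.03 - 29.348*I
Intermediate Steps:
U = -91/3 (U = -5 + (19*(-4))/3 = -5 + (1/3)*(-76) = -5 - 76/3 = -91/3 ≈ -30.333)
W(Q) = -1/3 + Q**(3/2)/6 (W(Q) = -1/3 + (Q*sqrt(Q))/6 = -1/3 + Q**(3/2)/6)
T = -3 (T = -3*1 = -3)
j(N) = -7/6 - N**(3/2)/24 (j(N) = (5 + (-1/3 + N**(3/2)/6))/(-3 - 1) = (14/3 + N**(3/2)/6)/(-4) = (14/3 + N**(3/2)/6)*(-1/4) = -7/6 - N**(3/2)/24)
(U + j(-5))**2 = (-91/3 + (-7/6 - (-5)*I*sqrt(5)/24))**2 = (-91/3 + (-7/6 + 5*I*sqrt(5)/24))**2 = (-63/2 + 5*I*sqrt(5)/24)**2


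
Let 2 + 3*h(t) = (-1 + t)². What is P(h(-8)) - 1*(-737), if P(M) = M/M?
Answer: 738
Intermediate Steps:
h(t) = -⅔ + (-1 + t)²/3
P(M) = 1
P(h(-8)) - 1*(-737) = 1 - 1*(-737) = 1 + 737 = 738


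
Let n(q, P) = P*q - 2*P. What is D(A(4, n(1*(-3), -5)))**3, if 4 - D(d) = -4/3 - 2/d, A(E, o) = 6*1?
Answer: 4913/27 ≈ 181.96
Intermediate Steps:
n(q, P) = -2*P + P*q
A(E, o) = 6
D(d) = 16/3 + 2/d (D(d) = 4 - (-4/3 - 2/d) = 4 + (4/3 + 2/d) = 16/3 + 2/d)
D(A(4, n(1*(-3), -5)))**3 = (16/3 + 2/6)**3 = (16/3 + 2*(1/6))**3 = (16/3 + 1/3)**3 = (17/3)**3 = 4913/27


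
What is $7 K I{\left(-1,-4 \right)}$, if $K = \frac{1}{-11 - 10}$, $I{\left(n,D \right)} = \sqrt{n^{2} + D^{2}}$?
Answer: $- \frac{\sqrt{17}}{3} \approx -1.3744$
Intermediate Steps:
$I{\left(n,D \right)} = \sqrt{D^{2} + n^{2}}$
$K = - \frac{1}{21}$ ($K = \frac{1}{-11 - 10} = \frac{1}{-21} = - \frac{1}{21} \approx -0.047619$)
$7 K I{\left(-1,-4 \right)} = 7 \left(- \frac{1}{21}\right) \sqrt{\left(-4\right)^{2} + \left(-1\right)^{2}} = - \frac{\sqrt{16 + 1}}{3} = - \frac{\sqrt{17}}{3}$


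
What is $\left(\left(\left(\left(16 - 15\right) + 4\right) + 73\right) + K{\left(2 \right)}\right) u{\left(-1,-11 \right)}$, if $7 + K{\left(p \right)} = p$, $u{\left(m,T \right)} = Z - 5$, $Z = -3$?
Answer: $-584$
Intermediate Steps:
$u{\left(m,T \right)} = -8$ ($u{\left(m,T \right)} = -3 - 5 = -8$)
$K{\left(p \right)} = -7 + p$
$\left(\left(\left(\left(16 - 15\right) + 4\right) + 73\right) + K{\left(2 \right)}\right) u{\left(-1,-11 \right)} = \left(\left(\left(\left(16 - 15\right) + 4\right) + 73\right) + \left(-7 + 2\right)\right) \left(-8\right) = \left(\left(\left(1 + 4\right) + 73\right) - 5\right) \left(-8\right) = \left(\left(5 + 73\right) - 5\right) \left(-8\right) = \left(78 - 5\right) \left(-8\right) = 73 \left(-8\right) = -584$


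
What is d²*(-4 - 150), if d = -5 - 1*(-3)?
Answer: -616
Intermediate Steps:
d = -2 (d = -5 + 3 = -2)
d²*(-4 - 150) = (-2)²*(-4 - 150) = 4*(-154) = -616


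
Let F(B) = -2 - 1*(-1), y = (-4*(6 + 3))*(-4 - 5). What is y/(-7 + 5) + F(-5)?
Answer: -163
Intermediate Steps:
y = 324 (y = -4*9*(-9) = -36*(-9) = 324)
F(B) = -1 (F(B) = -2 + 1 = -1)
y/(-7 + 5) + F(-5) = 324/(-7 + 5) - 1 = 324/(-2) - 1 = -½*324 - 1 = -162 - 1 = -163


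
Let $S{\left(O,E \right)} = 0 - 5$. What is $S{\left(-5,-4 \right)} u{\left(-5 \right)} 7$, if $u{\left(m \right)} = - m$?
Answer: $-175$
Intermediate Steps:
$S{\left(O,E \right)} = -5$ ($S{\left(O,E \right)} = 0 - 5 = -5$)
$S{\left(-5,-4 \right)} u{\left(-5 \right)} 7 = - 5 \left(\left(-1\right) \left(-5\right)\right) 7 = \left(-5\right) 5 \cdot 7 = \left(-25\right) 7 = -175$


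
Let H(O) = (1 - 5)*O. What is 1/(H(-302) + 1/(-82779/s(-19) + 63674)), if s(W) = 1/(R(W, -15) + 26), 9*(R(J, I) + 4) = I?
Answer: 1619499/1956354791 ≈ 0.00082781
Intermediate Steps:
H(O) = -4*O
R(J, I) = -4 + I/9
s(W) = 3/61 (s(W) = 1/((-4 + (1/9)*(-15)) + 26) = 1/((-4 - 5/3) + 26) = 1/(-17/3 + 26) = 1/(61/3) = 3/61)
1/(H(-302) + 1/(-82779/s(-19) + 63674)) = 1/(-4*(-302) + 1/(-82779/3/61 + 63674)) = 1/(1208 + 1/(-82779*61/3 + 63674)) = 1/(1208 + 1/(-1683173 + 63674)) = 1/(1208 + 1/(-1619499)) = 1/(1208 - 1/1619499) = 1/(1956354791/1619499) = 1619499/1956354791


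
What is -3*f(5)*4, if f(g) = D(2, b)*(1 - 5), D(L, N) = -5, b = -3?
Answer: -240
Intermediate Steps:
f(g) = 20 (f(g) = -5*(1 - 5) = -5*(-4) = 20)
-3*f(5)*4 = -3*20*4 = -60*4 = -240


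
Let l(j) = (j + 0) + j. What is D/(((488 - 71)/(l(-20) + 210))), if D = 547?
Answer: 92990/417 ≈ 223.00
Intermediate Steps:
l(j) = 2*j (l(j) = j + j = 2*j)
D/(((488 - 71)/(l(-20) + 210))) = 547/(((488 - 71)/(2*(-20) + 210))) = 547/((417/(-40 + 210))) = 547/((417/170)) = 547/((417*(1/170))) = 547/(417/170) = 547*(170/417) = 92990/417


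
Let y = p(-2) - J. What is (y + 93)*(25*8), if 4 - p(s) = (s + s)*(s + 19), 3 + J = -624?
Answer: 158400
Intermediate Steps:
J = -627 (J = -3 - 624 = -627)
p(s) = 4 - 2*s*(19 + s) (p(s) = 4 - (s + s)*(s + 19) = 4 - 2*s*(19 + s))
y = 699 (y = (4 - 38*(-2) - 2*(-2)²) - 1*(-627) = (4 + 76 - 2*4) + 627 = (4 + 76 - 8) + 627 = 72 + 627 = 699)
(y + 93)*(25*8) = (699 + 93)*(25*8) = 792*200 = 158400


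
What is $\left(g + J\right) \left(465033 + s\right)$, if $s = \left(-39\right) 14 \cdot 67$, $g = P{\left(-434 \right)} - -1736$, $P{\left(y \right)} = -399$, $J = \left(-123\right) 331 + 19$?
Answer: $-16862546007$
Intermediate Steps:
$J = -40694$ ($J = -40713 + 19 = -40694$)
$g = 1337$ ($g = -399 - -1736 = -399 + 1736 = 1337$)
$s = -36582$ ($s = \left(-546\right) 67 = -36582$)
$\left(g + J\right) \left(465033 + s\right) = \left(1337 - 40694\right) \left(465033 - 36582\right) = \left(-39357\right) 428451 = -16862546007$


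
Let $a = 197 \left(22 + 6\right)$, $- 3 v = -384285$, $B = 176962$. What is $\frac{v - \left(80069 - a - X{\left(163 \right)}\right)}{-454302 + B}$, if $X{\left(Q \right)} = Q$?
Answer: $- \frac{10741}{55468} \approx -0.19364$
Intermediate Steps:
$v = 128095$ ($v = \left(- \frac{1}{3}\right) \left(-384285\right) = 128095$)
$a = 5516$ ($a = 197 \cdot 28 = 5516$)
$\frac{v - \left(80069 - a - X{\left(163 \right)}\right)}{-454302 + B} = \frac{128095 + \left(\left(5516 + 163\right) - 80069\right)}{-454302 + 176962} = \frac{128095 + \left(5679 - 80069\right)}{-277340} = \left(128095 - 74390\right) \left(- \frac{1}{277340}\right) = 53705 \left(- \frac{1}{277340}\right) = - \frac{10741}{55468}$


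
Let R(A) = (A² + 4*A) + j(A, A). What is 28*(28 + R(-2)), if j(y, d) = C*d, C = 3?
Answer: 504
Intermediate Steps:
j(y, d) = 3*d
R(A) = A² + 7*A (R(A) = (A² + 4*A) + 3*A = A² + 7*A)
28*(28 + R(-2)) = 28*(28 - 2*(7 - 2)) = 28*(28 - 2*5) = 28*(28 - 10) = 28*18 = 504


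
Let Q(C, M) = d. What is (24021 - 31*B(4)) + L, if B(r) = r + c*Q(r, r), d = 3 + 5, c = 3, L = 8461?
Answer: 31614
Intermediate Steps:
d = 8
Q(C, M) = 8
B(r) = 24 + r (B(r) = r + 3*8 = r + 24 = 24 + r)
(24021 - 31*B(4)) + L = (24021 - 31*(24 + 4)) + 8461 = (24021 - 31*28) + 8461 = (24021 - 868) + 8461 = 23153 + 8461 = 31614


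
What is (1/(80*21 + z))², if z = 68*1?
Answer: 1/3055504 ≈ 3.2728e-7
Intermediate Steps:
z = 68
(1/(80*21 + z))² = (1/(80*21 + 68))² = (1/(1680 + 68))² = (1/1748)² = 1/3055504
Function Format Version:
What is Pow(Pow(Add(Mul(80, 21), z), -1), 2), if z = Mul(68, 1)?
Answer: Rational(1, 3055504) ≈ 3.2728e-7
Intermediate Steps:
z = 68
Pow(Pow(Add(Mul(80, 21), z), -1), 2) = Pow(Pow(Add(Mul(80, 21), 68), -1), 2) = Pow(Pow(Add(1680, 68), -1), 2) = Pow(Pow(1748, -1), 2) = Pow(Rational(1, 1748), 2) = Rational(1, 3055504)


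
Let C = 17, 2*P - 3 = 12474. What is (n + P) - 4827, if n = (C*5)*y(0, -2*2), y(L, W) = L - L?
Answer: 2823/2 ≈ 1411.5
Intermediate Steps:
P = 12477/2 (P = 3/2 + (½)*12474 = 3/2 + 6237 = 12477/2 ≈ 6238.5)
y(L, W) = 0
n = 0 (n = (17*5)*0 = 85*0 = 0)
(n + P) - 4827 = (0 + 12477/2) - 4827 = 12477/2 - 4827 = 2823/2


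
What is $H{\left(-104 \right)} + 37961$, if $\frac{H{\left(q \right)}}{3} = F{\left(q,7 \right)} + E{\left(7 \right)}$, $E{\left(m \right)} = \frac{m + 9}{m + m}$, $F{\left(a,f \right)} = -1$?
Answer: $\frac{265730}{7} \approx 37961.0$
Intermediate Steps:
$E{\left(m \right)} = \frac{9 + m}{2 m}$
$H{\left(q \right)} = \frac{3}{7}$ ($H{\left(q \right)} = 3 \left(-1 + \frac{9 + 7}{2 \cdot 7}\right) = 3 \left(-1 + \frac{1}{2} \cdot \frac{1}{7} \cdot 16\right) = 3 \left(-1 + \frac{8}{7}\right) = 3 \cdot \frac{1}{7} = \frac{3}{7}$)
$H{\left(-104 \right)} + 37961 = \frac{3}{7} + 37961 = \frac{265730}{7}$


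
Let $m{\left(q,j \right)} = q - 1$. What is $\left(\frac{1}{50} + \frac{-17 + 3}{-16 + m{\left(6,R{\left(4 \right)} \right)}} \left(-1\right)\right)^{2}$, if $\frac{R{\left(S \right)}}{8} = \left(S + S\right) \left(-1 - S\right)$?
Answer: $\frac{474721}{302500} \approx 1.5693$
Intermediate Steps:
$R{\left(S \right)} = 16 S \left(-1 - S\right)$ ($R{\left(S \right)} = 8 \left(S + S\right) \left(-1 - S\right) = 8 \cdot 2 S \left(-1 - S\right) = 16 S \left(-1 - S\right)$)
$m{\left(q,j \right)} = -1 + q$ ($m{\left(q,j \right)} = q - 1 = -1 + q$)
$\left(\frac{1}{50} + \frac{-17 + 3}{-16 + m{\left(6,R{\left(4 \right)} \right)}} \left(-1\right)\right)^{2} = \left(\frac{1}{50} + \frac{-17 + 3}{-16 + \left(-1 + 6\right)} \left(-1\right)\right)^{2} = \left(\frac{1}{50} + - \frac{14}{-16 + 5} \left(-1\right)\right)^{2} = \left(\frac{1}{50} + - \frac{14}{-11} \left(-1\right)\right)^{2} = \left(\frac{1}{50} + \left(-14\right) \left(- \frac{1}{11}\right) \left(-1\right)\right)^{2} = \left(\frac{1}{50} + \frac{14}{11} \left(-1\right)\right)^{2} = \left(\frac{1}{50} - \frac{14}{11}\right)^{2} = \left(- \frac{689}{550}\right)^{2} = \frac{474721}{302500}$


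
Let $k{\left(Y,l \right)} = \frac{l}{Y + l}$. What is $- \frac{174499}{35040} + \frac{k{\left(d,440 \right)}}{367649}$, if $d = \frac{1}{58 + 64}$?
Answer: $- \frac{3443869544877331}{691541239553760} \approx -4.98$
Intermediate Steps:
$d = \frac{1}{122} \approx 0.0081967$
$- \frac{174499}{35040} + \frac{k{\left(d,440 \right)}}{367649} = - \frac{174499}{35040} + \frac{440 \frac{1}{\frac{1}{122} + 440}}{367649} = \left(-174499\right) \frac{1}{35040} + \frac{440}{\frac{53681}{122}} \cdot \frac{1}{367649} = - \frac{174499}{35040} + 440 \cdot \frac{122}{53681} \cdot \frac{1}{367649} = - \frac{174499}{35040} + \frac{53680}{53681} \cdot \frac{1}{367649} = - \frac{174499}{35040} + \frac{53680}{19735765969} = - \frac{3443869544877331}{691541239553760}$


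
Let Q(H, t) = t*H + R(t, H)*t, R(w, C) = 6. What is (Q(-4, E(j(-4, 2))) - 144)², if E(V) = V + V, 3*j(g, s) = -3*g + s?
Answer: 141376/9 ≈ 15708.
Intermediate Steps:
j(g, s) = -g + s/3 (j(g, s) = (-3*g + s)/3 = (s - 3*g)/3 = -g + s/3)
E(V) = 2*V
Q(H, t) = 6*t + H*t (Q(H, t) = t*H + 6*t = H*t + 6*t = 6*t + H*t)
(Q(-4, E(j(-4, 2))) - 144)² = ((2*(-1*(-4) + (⅓)*2))*(6 - 4) - 144)² = ((2*(4 + ⅔))*2 - 144)² = ((2*(14/3))*2 - 144)² = ((28/3)*2 - 144)² = (56/3 - 144)² = (-376/3)² = 141376/9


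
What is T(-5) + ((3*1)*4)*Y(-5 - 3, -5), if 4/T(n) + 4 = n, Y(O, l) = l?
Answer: -544/9 ≈ -60.444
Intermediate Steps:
T(n) = 4/(-4 + n)
T(-5) + ((3*1)*4)*Y(-5 - 3, -5) = 4/(-4 - 5) + ((3*1)*4)*(-5) = 4/(-9) + (3*4)*(-5) = 4*(-⅑) + 12*(-5) = -4/9 - 60 = -544/9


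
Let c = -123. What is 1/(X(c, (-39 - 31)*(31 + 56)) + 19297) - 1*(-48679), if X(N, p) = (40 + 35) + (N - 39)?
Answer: 935123591/19210 ≈ 48679.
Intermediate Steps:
X(N, p) = 36 + N (X(N, p) = 75 + (-39 + N) = 36 + N)
1/(X(c, (-39 - 31)*(31 + 56)) + 19297) - 1*(-48679) = 1/((36 - 123) + 19297) - 1*(-48679) = 1/(-87 + 19297) + 48679 = 1/19210 + 48679 = 935123591/19210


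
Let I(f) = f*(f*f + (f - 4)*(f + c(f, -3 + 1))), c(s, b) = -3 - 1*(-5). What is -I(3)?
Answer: -12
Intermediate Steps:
c(s, b) = 2 (c(s, b) = -3 + 5 = 2)
I(f) = f*(f**2 + (-4 + f)*(2 + f)) (I(f) = f*(f*f + (f - 4)*(f + 2)) = f*(f**2 + (-4 + f)*(2 + f)))
-I(3) = -2*3*(-4 + 3**2 - 1*3) = -2*3*(-4 + 9 - 3) = -2*3*2 = -1*12 = -12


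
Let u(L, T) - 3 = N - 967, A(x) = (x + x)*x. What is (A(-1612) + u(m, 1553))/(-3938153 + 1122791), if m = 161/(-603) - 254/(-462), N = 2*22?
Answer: -288676/156409 ≈ -1.8456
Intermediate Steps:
N = 44
A(x) = 2*x² (A(x) = (2*x)*x = 2*x²)
m = 13130/46431 (m = 161*(-1/603) - 254*(-1/462) = -161/603 + 127/231 = 13130/46431 ≈ 0.28279)
u(L, T) = -920 (u(L, T) = 3 + (44 - 967) = 3 - 923 = -920)
(A(-1612) + u(m, 1553))/(-3938153 + 1122791) = (2*(-1612)² - 920)/(-3938153 + 1122791) = (2*2598544 - 920)/(-2815362) = (5197088 - 920)*(-1/2815362) = 5196168*(-1/2815362) = -288676/156409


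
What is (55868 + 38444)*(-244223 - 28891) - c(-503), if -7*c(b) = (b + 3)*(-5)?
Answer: -180305490476/7 ≈ -2.5758e+10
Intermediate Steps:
c(b) = 15/7 + 5*b/7 (c(b) = -(b + 3)*(-5)/7 = -(3 + b)*(-5)/7 = -(-15 - 5*b)/7 = 15/7 + 5*b/7)
(55868 + 38444)*(-244223 - 28891) - c(-503) = (55868 + 38444)*(-244223 - 28891) - (15/7 + (5/7)*(-503)) = 94312*(-273114) - (15/7 - 2515/7) = -25757927568 - 1*(-2500/7) = -25757927568 + 2500/7 = -180305490476/7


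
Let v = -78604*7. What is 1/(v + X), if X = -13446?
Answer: -1/563674 ≈ -1.7741e-6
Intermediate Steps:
v = -550228
1/(v + X) = 1/(-550228 - 13446) = 1/(-563674) = -1/563674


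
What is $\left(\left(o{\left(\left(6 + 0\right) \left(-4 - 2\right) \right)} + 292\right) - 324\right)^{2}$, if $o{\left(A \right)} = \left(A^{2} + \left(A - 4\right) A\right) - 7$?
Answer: $7273809$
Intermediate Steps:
$o{\left(A \right)} = -7 + A^{2} + A \left(-4 + A\right)$ ($o{\left(A \right)} = \left(A^{2} + \left(-4 + A\right) A\right) - 7 = \left(A^{2} + A \left(-4 + A\right)\right) - 7 = -7 + A^{2} + A \left(-4 + A\right)$)
$\left(\left(o{\left(\left(6 + 0\right) \left(-4 - 2\right) \right)} + 292\right) - 324\right)^{2} = \left(\left(\left(-7 - 4 \left(6 + 0\right) \left(-4 - 2\right) + 2 \left(\left(6 + 0\right) \left(-4 - 2\right)\right)^{2}\right) + 292\right) - 324\right)^{2} = \left(\left(\left(-7 - 4 \cdot 6 \left(-6\right) + 2 \left(6 \left(-6\right)\right)^{2}\right) + 292\right) - 324\right)^{2} = \left(\left(\left(-7 - -144 + 2 \left(-36\right)^{2}\right) + 292\right) - 324\right)^{2} = \left(\left(\left(-7 + 144 + 2 \cdot 1296\right) + 292\right) - 324\right)^{2} = \left(\left(\left(-7 + 144 + 2592\right) + 292\right) - 324\right)^{2} = \left(\left(2729 + 292\right) - 324\right)^{2} = \left(3021 - 324\right)^{2} = 2697^{2} = 7273809$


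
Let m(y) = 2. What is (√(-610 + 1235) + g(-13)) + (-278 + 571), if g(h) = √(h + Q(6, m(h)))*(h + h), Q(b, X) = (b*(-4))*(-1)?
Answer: 318 - 26*√11 ≈ 231.77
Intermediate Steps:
Q(b, X) = 4*b (Q(b, X) = -4*b*(-1) = 4*b)
g(h) = 2*h*√(24 + h) (g(h) = √(h + 4*6)*(h + h) = √(h + 24)*(2*h) = √(24 + h)*(2*h) = 2*h*√(24 + h))
(√(-610 + 1235) + g(-13)) + (-278 + 571) = (√(-610 + 1235) + 2*(-13)*√(24 - 13)) + (-278 + 571) = (√625 + 2*(-13)*√11) + 293 = (25 - 26*√11) + 293 = 318 - 26*√11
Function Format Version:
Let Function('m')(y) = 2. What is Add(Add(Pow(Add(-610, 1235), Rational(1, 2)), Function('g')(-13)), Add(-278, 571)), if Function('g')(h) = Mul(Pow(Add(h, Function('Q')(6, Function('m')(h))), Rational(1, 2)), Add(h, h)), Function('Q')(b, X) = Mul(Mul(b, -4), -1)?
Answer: Add(318, Mul(-26, Pow(11, Rational(1, 2)))) ≈ 231.77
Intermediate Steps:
Function('Q')(b, X) = Mul(4, b) (Function('Q')(b, X) = Mul(Mul(-4, b), -1) = Mul(4, b))
Function('g')(h) = Mul(2, h, Pow(Add(24, h), Rational(1, 2))) (Function('g')(h) = Mul(Pow(Add(h, Mul(4, 6)), Rational(1, 2)), Add(h, h)) = Mul(Pow(Add(h, 24), Rational(1, 2)), Mul(2, h)) = Mul(Pow(Add(24, h), Rational(1, 2)), Mul(2, h)) = Mul(2, h, Pow(Add(24, h), Rational(1, 2))))
Add(Add(Pow(Add(-610, 1235), Rational(1, 2)), Function('g')(-13)), Add(-278, 571)) = Add(Add(Pow(Add(-610, 1235), Rational(1, 2)), Mul(2, -13, Pow(Add(24, -13), Rational(1, 2)))), Add(-278, 571)) = Add(Add(Pow(625, Rational(1, 2)), Mul(2, -13, Pow(11, Rational(1, 2)))), 293) = Add(Add(25, Mul(-26, Pow(11, Rational(1, 2)))), 293) = Add(318, Mul(-26, Pow(11, Rational(1, 2))))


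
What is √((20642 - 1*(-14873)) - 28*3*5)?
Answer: √35095 ≈ 187.34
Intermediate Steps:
√((20642 - 1*(-14873)) - 28*3*5) = √((20642 + 14873) - 84*5) = √(35515 - 420) = √35095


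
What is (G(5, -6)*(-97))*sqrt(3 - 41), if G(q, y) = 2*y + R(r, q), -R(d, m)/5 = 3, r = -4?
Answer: 2619*I*sqrt(38) ≈ 16145.0*I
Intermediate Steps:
R(d, m) = -15 (R(d, m) = -5*3 = -15)
G(q, y) = -15 + 2*y (G(q, y) = 2*y - 15 = -15 + 2*y)
(G(5, -6)*(-97))*sqrt(3 - 41) = ((-15 + 2*(-6))*(-97))*sqrt(3 - 41) = ((-15 - 12)*(-97))*sqrt(-38) = (-27*(-97))*(I*sqrt(38)) = 2619*(I*sqrt(38)) = 2619*I*sqrt(38)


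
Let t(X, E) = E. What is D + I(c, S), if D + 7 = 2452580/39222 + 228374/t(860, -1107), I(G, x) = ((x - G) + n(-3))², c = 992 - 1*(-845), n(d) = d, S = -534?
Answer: 13594231522681/2412153 ≈ 5.6357e+6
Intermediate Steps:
c = 1837 (c = 992 + 845 = 1837)
I(G, x) = (-3 + x - G)² (I(G, x) = ((x - G) - 3)² = (-3 + x - G)²)
D = -363678347/2412153 (D = -7 + (2452580/39222 + 228374/(-1107)) = -7 + (2452580*(1/39222) + 228374*(-1/1107)) = -7 + (1226290/19611 - 228374/1107) = -7 - 346793276/2412153 = -363678347/2412153 ≈ -150.77)
D + I(c, S) = -363678347/2412153 + (3 + 1837 - 1*(-534))² = -363678347/2412153 + (3 + 1837 + 534)² = -363678347/2412153 + 2374² = -363678347/2412153 + 5635876 = 13594231522681/2412153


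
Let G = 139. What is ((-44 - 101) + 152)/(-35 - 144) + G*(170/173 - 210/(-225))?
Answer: 123690167/464505 ≈ 266.28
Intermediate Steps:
((-44 - 101) + 152)/(-35 - 144) + G*(170/173 - 210/(-225)) = ((-44 - 101) + 152)/(-35 - 144) + 139*(170/173 - 210/(-225)) = (-145 + 152)/(-179) + 139*(170*(1/173) - 210*(-1/225)) = 7*(-1/179) + 139*(170/173 + 14/15) = -7/179 + 139*(4972/2595) = -7/179 + 691108/2595 = 123690167/464505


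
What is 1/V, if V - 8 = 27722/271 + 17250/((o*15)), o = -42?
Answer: 5691/471865 ≈ 0.012061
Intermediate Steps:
V = 471865/5691 (V = 8 + (27722/271 + 17250/((-42*15))) = 8 + (27722*(1/271) + 17250/(-630)) = 8 + (27722/271 + 17250*(-1/630)) = 8 + (27722/271 - 575/21) = 8 + 426337/5691 = 471865/5691 ≈ 82.914)
1/V = 1/(471865/5691) = 5691/471865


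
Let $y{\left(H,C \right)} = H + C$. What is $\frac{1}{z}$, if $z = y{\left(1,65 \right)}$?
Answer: $\frac{1}{66} \approx 0.015152$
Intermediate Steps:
$y{\left(H,C \right)} = C + H$
$z = 66$ ($z = 65 + 1 = 66$)
$\frac{1}{z} = \frac{1}{66}$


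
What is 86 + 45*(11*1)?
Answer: 581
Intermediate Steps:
86 + 45*(11*1) = 86 + 45*11 = 86 + 495 = 581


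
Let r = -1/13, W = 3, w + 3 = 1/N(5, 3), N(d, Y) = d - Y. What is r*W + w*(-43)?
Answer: 2789/26 ≈ 107.27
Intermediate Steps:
w = -5/2 (w = -3 + 1/(5 - 1*3) = -3 + 1/(5 - 3) = -3 + 1/2 = -3 + ½ = -5/2 ≈ -2.5000)
r = -1/13 (r = -1*1/13 = -1/13 ≈ -0.076923)
r*W + w*(-43) = -1/13*3 - 5/2*(-43) = -3/13 + 215/2 = 2789/26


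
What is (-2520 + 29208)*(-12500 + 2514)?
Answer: -266506368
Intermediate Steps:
(-2520 + 29208)*(-12500 + 2514) = 26688*(-9986) = -266506368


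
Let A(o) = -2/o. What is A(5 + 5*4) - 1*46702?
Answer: -1167552/25 ≈ -46702.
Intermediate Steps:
A(5 + 5*4) - 1*46702 = -2/(5 + 5*4) - 1*46702 = -2/(5 + 20) - 46702 = -2/25 - 46702 = -1167552/25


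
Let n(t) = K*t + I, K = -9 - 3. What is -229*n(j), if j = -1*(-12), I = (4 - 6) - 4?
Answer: 34350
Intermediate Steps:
K = -12
I = -6 (I = -2 - 4 = -6)
j = 12
n(t) = -6 - 12*t (n(t) = -12*t - 6 = -6 - 12*t)
-229*n(j) = -229*(-6 - 12*12) = -229*(-6 - 144) = -229*(-150) = 34350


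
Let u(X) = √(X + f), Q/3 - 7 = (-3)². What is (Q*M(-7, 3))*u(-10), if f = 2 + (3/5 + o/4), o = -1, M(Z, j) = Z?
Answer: -504*I*√85/5 ≈ -929.33*I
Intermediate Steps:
Q = 48 (Q = 21 + 3*(-3)² = 21 + 3*9 = 21 + 27 = 48)
f = 47/20 (f = 2 + (3/5 - 1/4) = 2 + (3*(⅕) - 1*¼) = 2 + (⅗ - ¼) = 2 + 7/20 = 47/20 ≈ 2.3500)
u(X) = √(47/20 + X) (u(X) = √(X + 47/20) = √(47/20 + X))
(Q*M(-7, 3))*u(-10) = (48*(-7))*(√(235 + 100*(-10))/10) = -168*√(235 - 1000)/5 = -168*√(-765)/5 = -168*3*I*√85/5 = -504*I*√85/5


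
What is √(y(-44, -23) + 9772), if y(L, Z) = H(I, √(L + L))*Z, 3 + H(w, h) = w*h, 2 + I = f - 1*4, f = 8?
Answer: √(9841 - 92*I*√22) ≈ 99.226 - 2.1744*I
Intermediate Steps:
I = 2 (I = -2 + (8 - 1*4) = -2 + (8 - 4) = -2 + 4 = 2)
H(w, h) = -3 + h*w (H(w, h) = -3 + w*h = -3 + h*w)
y(L, Z) = Z*(-3 + 2*√2*√L) (y(L, Z) = (-3 + √(L + L)*2)*Z = (-3 + √(2*L)*2)*Z = (-3 + (√2*√L)*2)*Z = (-3 + 2*√2*√L)*Z = Z*(-3 + 2*√2*√L))
√(y(-44, -23) + 9772) = √(-23*(-3 + 2*√2*√(-44)) + 9772) = √(-23*(-3 + 2*√2*(2*I*√11)) + 9772) = √(-23*(-3 + 4*I*√22) + 9772) = √((69 - 92*I*√22) + 9772) = √(9841 - 92*I*√22)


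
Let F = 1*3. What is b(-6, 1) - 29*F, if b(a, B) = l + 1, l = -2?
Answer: -88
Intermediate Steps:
b(a, B) = -1 (b(a, B) = -2 + 1 = -1)
F = 3
b(-6, 1) - 29*F = -1 - 29*3 = -1 - 87 = -88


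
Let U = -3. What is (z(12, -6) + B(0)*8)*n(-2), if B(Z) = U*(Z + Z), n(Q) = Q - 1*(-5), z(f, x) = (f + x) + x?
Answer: 0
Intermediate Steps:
z(f, x) = f + 2*x
n(Q) = 5 + Q (n(Q) = Q + 5 = 5 + Q)
B(Z) = -6*Z (B(Z) = -3*(Z + Z) = -6*Z)
(z(12, -6) + B(0)*8)*n(-2) = ((12 + 2*(-6)) - 6*0*8)*(5 - 2) = ((12 - 12) + 0*8)*3 = (0 + 0)*3 = 0*3 = 0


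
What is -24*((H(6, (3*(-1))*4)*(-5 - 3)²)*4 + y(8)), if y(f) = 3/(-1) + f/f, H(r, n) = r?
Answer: -36816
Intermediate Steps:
y(f) = -2 (y(f) = 3*(-1) + 1 = -3 + 1 = -2)
-24*((H(6, (3*(-1))*4)*(-5 - 3)²)*4 + y(8)) = -24*((6*(-5 - 3)²)*4 - 2) = -24*((6*(-8)²)*4 - 2) = -24*((6*64)*4 - 2) = -24*(384*4 - 2) = -24*(1536 - 2) = -24*1534 = -36816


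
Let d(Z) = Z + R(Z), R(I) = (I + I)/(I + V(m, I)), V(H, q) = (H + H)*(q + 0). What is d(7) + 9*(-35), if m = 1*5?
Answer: -3386/11 ≈ -307.82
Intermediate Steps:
m = 5
V(H, q) = 2*H*q (V(H, q) = (2*H)*q = 2*H*q)
R(I) = 2/11 (R(I) = (I + I)/(I + 2*5*I) = (2*I)/(I + 10*I) = (2*I)/((11*I)) = (2*I)*(1/(11*I)) = 2/11)
d(Z) = 2/11 + Z (d(Z) = Z + 2/11 = 2/11 + Z)
d(7) + 9*(-35) = (2/11 + 7) + 9*(-35) = 79/11 - 315 = -3386/11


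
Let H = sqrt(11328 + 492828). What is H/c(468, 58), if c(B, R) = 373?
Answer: 2*sqrt(126039)/373 ≈ 1.9036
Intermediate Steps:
H = 2*sqrt(126039) (H = sqrt(504156) = 2*sqrt(126039) ≈ 710.04)
H/c(468, 58) = (2*sqrt(126039))/373 = (2*sqrt(126039))*(1/373) = 2*sqrt(126039)/373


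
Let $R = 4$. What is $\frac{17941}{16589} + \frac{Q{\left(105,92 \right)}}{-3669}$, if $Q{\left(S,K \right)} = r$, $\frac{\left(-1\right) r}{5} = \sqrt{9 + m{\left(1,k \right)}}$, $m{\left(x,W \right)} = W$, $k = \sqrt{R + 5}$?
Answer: $\frac{17941}{16589} + \frac{10 \sqrt{3}}{3669} \approx 1.0862$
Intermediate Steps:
$k = 3$ ($k = \sqrt{4 + 5} = \sqrt{9} = 3$)
$r = - 10 \sqrt{3}$ ($r = - 5 \sqrt{9 + 3} = - 5 \sqrt{12} = - 5 \cdot 2 \sqrt{3} = - 10 \sqrt{3} \approx -17.32$)
$Q{\left(S,K \right)} = - 10 \sqrt{3}$
$\frac{17941}{16589} + \frac{Q{\left(105,92 \right)}}{-3669} = \frac{17941}{16589} + \frac{\left(-10\right) \sqrt{3}}{-3669} = 17941 \cdot \frac{1}{16589} + - 10 \sqrt{3} \left(- \frac{1}{3669}\right) = \frac{17941}{16589} + \frac{10 \sqrt{3}}{3669}$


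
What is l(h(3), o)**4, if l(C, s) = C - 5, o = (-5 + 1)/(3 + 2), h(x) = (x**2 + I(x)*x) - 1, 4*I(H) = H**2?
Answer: 2313441/256 ≈ 9036.9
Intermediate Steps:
I(H) = H**2/4
h(x) = -1 + x**2 + x**3/4 (h(x) = (x**2 + (x**2/4)*x) - 1 = (x**2 + x**3/4) - 1 = -1 + x**2 + x**3/4)
o = -4/5 ≈ -0.80000
l(C, s) = -5 + C
l(h(3), o)**4 = (-5 + (-1 + 3**2 + (1/4)*3**3))**4 = (-5 + (-1 + 9 + (1/4)*27))**4 = (-5 + (-1 + 9 + 27/4))**4 = (-5 + 59/4)**4 = (39/4)**4 = 2313441/256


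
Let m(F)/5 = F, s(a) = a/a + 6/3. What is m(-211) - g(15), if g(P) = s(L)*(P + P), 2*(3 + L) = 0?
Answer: -1145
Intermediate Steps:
L = -3 (L = -3 + (1/2)*0 = -3 + 0 = -3)
s(a) = 3 (s(a) = 1 + 6*(1/3) = 1 + 2 = 3)
m(F) = 5*F
g(P) = 6*P (g(P) = 3*(P + P) = 3*(2*P) = 6*P)
m(-211) - g(15) = 5*(-211) - 6*15 = -1055 - 1*90 = -1055 - 90 = -1145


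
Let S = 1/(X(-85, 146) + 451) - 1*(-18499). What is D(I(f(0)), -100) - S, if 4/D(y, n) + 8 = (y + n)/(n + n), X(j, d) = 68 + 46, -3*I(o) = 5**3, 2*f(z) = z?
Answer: -365828608/19775 ≈ -18500.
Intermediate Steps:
f(z) = z/2
I(o) = -125/3 (I(o) = -1/3*5**3 = -1/3*125 = -125/3)
X(j, d) = 114
D(y, n) = 4/(-8 + (n + y)/(2*n)) (D(y, n) = 4/(-8 + (y + n)/(n + n)) = 4/(-8 + (n + y)/((2*n))) = 4/(-8 + (n + y)*(1/(2*n))) = 4/(-8 + (n + y)/(2*n)))
S = 10451936/565 (S = 1/(114 + 451) - 1*(-18499) = 1/565 + 18499 = 10451936/565 ≈ 18499.)
D(I(f(0)), -100) - S = 8*(-100)/(-125/3 - 15*(-100)) - 1*10451936/565 = 8*(-100)/(-125/3 + 1500) - 10451936/565 = 8*(-100)/(4375/3) - 10451936/565 = 8*(-100)*(3/4375) - 10451936/565 = -96/175 - 10451936/565 = -365828608/19775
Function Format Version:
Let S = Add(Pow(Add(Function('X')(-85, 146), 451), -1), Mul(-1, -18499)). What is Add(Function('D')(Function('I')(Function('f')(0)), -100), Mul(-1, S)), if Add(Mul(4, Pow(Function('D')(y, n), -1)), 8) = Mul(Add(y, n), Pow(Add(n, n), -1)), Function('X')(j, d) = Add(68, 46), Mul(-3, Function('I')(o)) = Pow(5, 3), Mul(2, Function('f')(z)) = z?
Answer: Rational(-365828608, 19775) ≈ -18500.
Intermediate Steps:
Function('f')(z) = Mul(Rational(1, 2), z)
Function('I')(o) = Rational(-125, 3) (Function('I')(o) = Mul(Rational(-1, 3), Pow(5, 3)) = Mul(Rational(-1, 3), 125) = Rational(-125, 3))
Function('X')(j, d) = 114
Function('D')(y, n) = Mul(4, Pow(Add(-8, Mul(Rational(1, 2), Pow(n, -1), Add(n, y))), -1)) (Function('D')(y, n) = Mul(4, Pow(Add(-8, Mul(Add(y, n), Pow(Add(n, n), -1))), -1)) = Mul(4, Pow(Add(-8, Mul(Add(n, y), Pow(Mul(2, n), -1))), -1)) = Mul(4, Pow(Add(-8, Mul(Add(n, y), Mul(Rational(1, 2), Pow(n, -1)))), -1)) = Mul(4, Pow(Add(-8, Mul(Rational(1, 2), Pow(n, -1), Add(n, y))), -1)))
S = Rational(10451936, 565) (S = Add(Pow(Add(114, 451), -1), Mul(-1, -18499)) = Add(Pow(565, -1), 18499) = Add(Rational(1, 565), 18499) = Rational(10451936, 565) ≈ 18499.)
Add(Function('D')(Function('I')(Function('f')(0)), -100), Mul(-1, S)) = Add(Mul(8, -100, Pow(Add(Rational(-125, 3), Mul(-15, -100)), -1)), Mul(-1, Rational(10451936, 565))) = Add(Mul(8, -100, Pow(Add(Rational(-125, 3), 1500), -1)), Rational(-10451936, 565)) = Add(Mul(8, -100, Pow(Rational(4375, 3), -1)), Rational(-10451936, 565)) = Add(Mul(8, -100, Rational(3, 4375)), Rational(-10451936, 565)) = Add(Rational(-96, 175), Rational(-10451936, 565)) = Rational(-365828608, 19775)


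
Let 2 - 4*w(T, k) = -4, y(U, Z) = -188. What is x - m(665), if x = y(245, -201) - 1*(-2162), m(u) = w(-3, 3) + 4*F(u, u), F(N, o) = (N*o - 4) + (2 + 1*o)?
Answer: -3539159/2 ≈ -1.7696e+6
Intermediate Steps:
w(T, k) = 3/2 (w(T, k) = ½ - ¼*(-4) = ½ + 1 = 3/2)
F(N, o) = -2 + o + N*o (F(N, o) = (-4 + N*o) + (2 + o) = -2 + o + N*o)
m(u) = -13/2 + 4*u + 4*u² (m(u) = 3/2 + 4*(-2 + u + u*u) = 3/2 + 4*(-2 + u + u²) = 3/2 + (-8 + 4*u + 4*u²) = -13/2 + 4*u + 4*u²)
x = 1974 (x = -188 - 1*(-2162) = -188 + 2162 = 1974)
x - m(665) = 1974 - (-13/2 + 4*665 + 4*665²) = 1974 - (-13/2 + 2660 + 4*442225) = 1974 - (-13/2 + 2660 + 1768900) = 1974 - 1*3543107/2 = 1974 - 3543107/2 = -3539159/2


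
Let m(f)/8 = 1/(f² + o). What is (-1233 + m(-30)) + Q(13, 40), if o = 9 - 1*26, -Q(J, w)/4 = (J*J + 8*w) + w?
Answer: -2957159/883 ≈ -3349.0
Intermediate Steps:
Q(J, w) = -36*w - 4*J² (Q(J, w) = -4*((J*J + 8*w) + w) = -4*((J² + 8*w) + w) = -4*(J² + 9*w) = -36*w - 4*J²)
o = -17 (o = 9 - 26 = -17)
m(f) = 8/(-17 + f²) (m(f) = 8/(f² - 17) = 8/(-17 + f²))
(-1233 + m(-30)) + Q(13, 40) = (-1233 + 8/(-17 + (-30)²)) + (-36*40 - 4*13²) = (-1233 + 8/(-17 + 900)) + (-1440 - 4*169) = (-1233 + 8/883) + (-1440 - 676) = (-1233 + 8*(1/883)) - 2116 = (-1233 + 8/883) - 2116 = -1088731/883 - 2116 = -2957159/883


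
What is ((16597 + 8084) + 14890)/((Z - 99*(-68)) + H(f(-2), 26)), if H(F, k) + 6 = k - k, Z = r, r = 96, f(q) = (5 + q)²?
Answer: 39571/6822 ≈ 5.8005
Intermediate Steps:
Z = 96
H(F, k) = -6 (H(F, k) = -6 + (k - k) = -6 + 0 = -6)
((16597 + 8084) + 14890)/((Z - 99*(-68)) + H(f(-2), 26)) = ((16597 + 8084) + 14890)/((96 - 99*(-68)) - 6) = (24681 + 14890)/((96 + 6732) - 6) = 39571/(6828 - 6) = 39571/6822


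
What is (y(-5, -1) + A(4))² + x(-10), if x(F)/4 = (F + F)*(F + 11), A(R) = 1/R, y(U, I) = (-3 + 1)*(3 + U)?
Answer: -991/16 ≈ -61.938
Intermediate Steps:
y(U, I) = -6 - 2*U (y(U, I) = -2*(3 + U) = -6 - 2*U)
x(F) = 8*F*(11 + F) (x(F) = 4*((F + F)*(F + 11)) = 4*((2*F)*(11 + F)) = 4*(2*F*(11 + F)) = 8*F*(11 + F))
(y(-5, -1) + A(4))² + x(-10) = ((-6 - 2*(-5)) + 1/4)² + 8*(-10)*(11 - 10) = ((-6 + 10) + ¼)² + 8*(-10)*1 = (4 + ¼)² - 80 = (17/4)² - 80 = 289/16 - 80 = -991/16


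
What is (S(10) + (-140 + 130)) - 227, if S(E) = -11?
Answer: -248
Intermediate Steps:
(S(10) + (-140 + 130)) - 227 = (-11 + (-140 + 130)) - 227 = (-11 - 10) - 227 = -21 - 227 = -248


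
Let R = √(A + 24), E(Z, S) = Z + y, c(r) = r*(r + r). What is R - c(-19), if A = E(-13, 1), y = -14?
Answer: -722 + I*√3 ≈ -722.0 + 1.732*I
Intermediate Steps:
c(r) = 2*r² (c(r) = r*(2*r) = 2*r²)
E(Z, S) = -14 + Z (E(Z, S) = Z - 14 = -14 + Z)
A = -27 (A = -14 - 13 = -27)
R = I*√3 (R = √(-27 + 24) = √(-3) = I*√3 ≈ 1.732*I)
R - c(-19) = I*√3 - 2*(-19)² = I*√3 - 2*361 = I*√3 - 1*722 = I*√3 - 722 = -722 + I*√3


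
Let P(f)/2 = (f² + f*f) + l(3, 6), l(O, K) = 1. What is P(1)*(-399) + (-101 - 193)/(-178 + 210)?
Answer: -38451/16 ≈ -2403.2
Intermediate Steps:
P(f) = 2 + 4*f² (P(f) = 2*((f² + f*f) + 1) = 2*((f² + f²) + 1) = 2*(2*f² + 1) = 2*(1 + 2*f²) = 2 + 4*f²)
P(1)*(-399) + (-101 - 193)/(-178 + 210) = (2 + 4*1²)*(-399) + (-101 - 193)/(-178 + 210) = (2 + 4*1)*(-399) - 294/32 = (2 + 4)*(-399) - 294*1/32 = 6*(-399) - 147/16 = -2394 - 147/16 = -38451/16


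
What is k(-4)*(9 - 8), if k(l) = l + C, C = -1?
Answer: -5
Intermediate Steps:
k(l) = -1 + l (k(l) = l - 1 = -1 + l)
k(-4)*(9 - 8) = (-1 - 4)*(9 - 8) = -5*1 = -5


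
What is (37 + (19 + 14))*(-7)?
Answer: -490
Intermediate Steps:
(37 + (19 + 14))*(-7) = (37 + 33)*(-7) = 70*(-7) = -490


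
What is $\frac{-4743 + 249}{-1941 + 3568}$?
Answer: $- \frac{4494}{1627} \approx -2.7621$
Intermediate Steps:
$\frac{-4743 + 249}{-1941 + 3568} = - \frac{4494}{1627}$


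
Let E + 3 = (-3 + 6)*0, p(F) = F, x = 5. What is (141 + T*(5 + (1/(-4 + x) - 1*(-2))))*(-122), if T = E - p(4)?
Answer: -10370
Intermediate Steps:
E = -3 (E = -3 + (-3 + 6)*0 = -3 + 3*0 = -3 + 0 = -3)
T = -7 (T = -3 - 1*4 = -3 - 4 = -7)
(141 + T*(5 + (1/(-4 + x) - 1*(-2))))*(-122) = (141 - 7*(5 + (1/(-4 + 5) - 1*(-2))))*(-122) = (141 - 7*(5 + (1/1 + 2)))*(-122) = (141 - 7*(5 + (1 + 2)))*(-122) = (141 - 7*(5 + 3))*(-122) = (141 - 7*8)*(-122) = (141 - 56)*(-122) = 85*(-122) = -10370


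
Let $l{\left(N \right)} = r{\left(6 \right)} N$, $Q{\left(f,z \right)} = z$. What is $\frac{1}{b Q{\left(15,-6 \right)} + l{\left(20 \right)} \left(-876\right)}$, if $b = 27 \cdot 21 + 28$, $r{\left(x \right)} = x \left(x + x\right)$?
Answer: $- \frac{1}{1265010} \approx -7.9051 \cdot 10^{-7}$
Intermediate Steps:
$r{\left(x \right)} = 2 x^{2}$ ($r{\left(x \right)} = x 2 x = 2 x^{2}$)
$b = 595$ ($b = 567 + 28 = 595$)
$l{\left(N \right)} = 72 N$ ($l{\left(N \right)} = 2 \cdot 6^{2} N = 2 \cdot 36 N = 72 N$)
$\frac{1}{b Q{\left(15,-6 \right)} + l{\left(20 \right)} \left(-876\right)} = \frac{1}{595 \left(-6\right) + 72 \cdot 20 \left(-876\right)} = \frac{1}{-3570 + 1440 \left(-876\right)} = \frac{1}{-3570 - 1261440} = \frac{1}{-1265010} = - \frac{1}{1265010}$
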